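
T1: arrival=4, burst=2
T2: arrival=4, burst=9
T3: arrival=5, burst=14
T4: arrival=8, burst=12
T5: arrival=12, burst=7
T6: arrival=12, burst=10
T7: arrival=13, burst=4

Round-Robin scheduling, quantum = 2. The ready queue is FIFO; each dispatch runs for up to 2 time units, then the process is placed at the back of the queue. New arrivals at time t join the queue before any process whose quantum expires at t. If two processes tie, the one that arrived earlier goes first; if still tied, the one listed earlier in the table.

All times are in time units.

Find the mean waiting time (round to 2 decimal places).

29.00

Timeline: | idle 0-4 | T1 4-6 | T2 6-8 | T3 8-10 | T4 10-12 | T2 12-14 | T3 14-16 | T5 16-18 | T6 18-20 | T4 20-22 | T7 22-24 | T2 24-26 | T3 26-28 | T5 28-30 | T6 30-32 | T4 32-34 | T7 34-36 | T2 36-38 | T3 38-40 | T5 40-42 | T6 42-44 | T4 44-46 | T2 46-47 | T3 47-49 | T5 49-50 | T6 50-52 | T4 52-54 | T3 54-56 | T6 56-58 | T4 58-60 | T3 60-62 |
Completion: T1=6  T2=47  T3=62  T4=60  T5=50  T6=58  T7=36
Turnaround (C−A): T1=2  T2=43  T3=57  T4=52  T5=38  T6=46  T7=23
Waiting times: T1=0, T2=34, T3=43, T4=40, T5=31, T6=36, T7=19
Average waiting = (0+34+43+40+31+36+19) / 7 = 203/7 = 29.00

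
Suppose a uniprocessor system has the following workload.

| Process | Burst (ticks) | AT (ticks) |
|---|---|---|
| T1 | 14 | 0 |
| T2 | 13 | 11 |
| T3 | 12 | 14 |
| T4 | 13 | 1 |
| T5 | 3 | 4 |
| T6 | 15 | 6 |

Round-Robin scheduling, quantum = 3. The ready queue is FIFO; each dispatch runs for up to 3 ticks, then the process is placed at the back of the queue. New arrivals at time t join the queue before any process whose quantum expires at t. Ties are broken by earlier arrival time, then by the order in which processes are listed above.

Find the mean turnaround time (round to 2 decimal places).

Timeline: | T1 0-3 | T4 3-6 | T1 6-9 | T5 9-12 | T6 12-15 | T4 15-18 | T1 18-21 | T2 21-24 | T3 24-27 | T6 27-30 | T4 30-33 | T1 33-36 | T2 36-39 | T3 39-42 | T6 42-45 | T4 45-48 | T1 48-50 | T2 50-53 | T3 53-56 | T6 56-59 | T4 59-60 | T2 60-63 | T3 63-66 | T6 66-69 | T2 69-70 |
Completion: T1=50  T2=70  T3=66  T4=60  T5=12  T6=69
Turnaround (C−A): T1=50  T2=59  T3=52  T4=59  T5=8  T6=63
Turnaround times: T1=50, T2=59, T3=52, T4=59, T5=8, T6=63
Average turnaround = (50+59+52+59+8+63) / 6 = 291/6 = 48.50

48.50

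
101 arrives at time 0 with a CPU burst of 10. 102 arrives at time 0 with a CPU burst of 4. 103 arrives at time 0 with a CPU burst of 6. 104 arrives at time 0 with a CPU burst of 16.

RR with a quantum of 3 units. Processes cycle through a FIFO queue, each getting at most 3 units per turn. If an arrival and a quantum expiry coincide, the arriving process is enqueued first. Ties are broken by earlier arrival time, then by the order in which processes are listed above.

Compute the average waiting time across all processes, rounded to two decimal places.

Gantt: | 101 0-3 | 102 3-6 | 103 6-9 | 104 9-12 | 101 12-15 | 102 15-16 | 103 16-19 | 104 19-22 | 101 22-25 | 104 25-28 | 101 28-29 | 104 29-36 |
Completion: 101=29  102=16  103=19  104=36
Turnaround (C−A): 101=29  102=16  103=19  104=36
Waiting times: 101=19, 102=12, 103=13, 104=20
Average waiting = (19+12+13+20) / 4 = 64/4 = 16.00

16.00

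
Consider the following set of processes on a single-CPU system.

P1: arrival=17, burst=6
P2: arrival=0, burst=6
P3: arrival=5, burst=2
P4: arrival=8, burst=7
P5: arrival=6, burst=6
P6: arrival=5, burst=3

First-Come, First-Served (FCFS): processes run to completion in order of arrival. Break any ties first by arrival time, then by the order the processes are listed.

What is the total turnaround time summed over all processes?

55

Timeline: | P2 0-6 | P3 6-8 | P6 8-11 | P5 11-17 | P4 17-24 | P1 24-30 |
Completion: P1=30  P2=6  P3=8  P4=24  P5=17  P6=11
Turnaround = completion − arrival: P1=13, P2=6, P3=3, P4=16, P5=11, P6=6
Total turnaround = 13 + 6 + 3 + 16 + 11 + 6 = 55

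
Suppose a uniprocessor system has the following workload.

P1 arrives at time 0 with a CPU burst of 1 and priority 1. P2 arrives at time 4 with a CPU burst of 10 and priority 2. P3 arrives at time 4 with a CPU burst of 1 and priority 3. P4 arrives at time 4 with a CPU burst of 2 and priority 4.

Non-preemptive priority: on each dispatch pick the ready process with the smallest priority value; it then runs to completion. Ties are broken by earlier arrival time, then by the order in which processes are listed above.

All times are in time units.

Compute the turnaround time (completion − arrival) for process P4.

Timeline: | P1 0-1 | idle 1-4 | P2 4-14 | P3 14-15 | P4 15-17 |
Completion: P1=1  P2=14  P3=15  P4=17
Turnaround (C−A): P1=1  P2=10  P3=11  P4=13
Turnaround(P4) = completion − arrival = 17 − 4 = 13

13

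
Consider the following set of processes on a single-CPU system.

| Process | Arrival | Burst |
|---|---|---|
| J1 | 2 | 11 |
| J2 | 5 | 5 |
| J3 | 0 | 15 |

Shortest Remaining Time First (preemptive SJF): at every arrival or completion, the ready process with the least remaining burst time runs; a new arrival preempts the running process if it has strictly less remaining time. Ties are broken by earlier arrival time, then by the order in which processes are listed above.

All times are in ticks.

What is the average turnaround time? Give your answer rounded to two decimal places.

Timeline: | J3 0-2 | J1 2-5 | J2 5-10 | J1 10-18 | J3 18-31 |
Completion: J1=18  J2=10  J3=31
Turnaround (C−A): J1=16  J2=5  J3=31
Turnaround times: J1=16, J2=5, J3=31
Average turnaround = (16+5+31) / 3 = 52/3 = 17.33

17.33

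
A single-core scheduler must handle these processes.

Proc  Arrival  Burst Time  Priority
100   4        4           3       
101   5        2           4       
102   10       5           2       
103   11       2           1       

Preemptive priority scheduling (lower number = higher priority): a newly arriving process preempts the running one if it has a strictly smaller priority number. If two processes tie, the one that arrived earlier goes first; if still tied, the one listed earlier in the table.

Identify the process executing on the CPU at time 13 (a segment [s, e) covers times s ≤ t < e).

Schedule: | idle 0-4 | 100 4-8 | 101 8-10 | 102 10-11 | 103 11-13 | 102 13-17 |
Completion: 100=8  101=10  102=17  103=13

102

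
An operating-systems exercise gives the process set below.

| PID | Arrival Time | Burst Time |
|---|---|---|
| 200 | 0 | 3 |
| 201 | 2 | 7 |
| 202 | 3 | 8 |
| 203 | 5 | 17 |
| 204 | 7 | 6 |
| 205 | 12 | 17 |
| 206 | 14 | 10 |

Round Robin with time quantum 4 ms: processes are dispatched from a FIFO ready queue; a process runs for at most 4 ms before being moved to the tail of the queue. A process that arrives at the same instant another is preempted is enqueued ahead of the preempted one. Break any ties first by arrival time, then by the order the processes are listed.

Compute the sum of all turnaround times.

Gantt: | 200 0-3 | 201 3-7 | 202 7-11 | 203 11-15 | 204 15-19 | 201 19-22 | 202 22-26 | 205 26-30 | 206 30-34 | 203 34-38 | 204 38-40 | 205 40-44 | 206 44-48 | 203 48-52 | 205 52-56 | 206 56-58 | 203 58-62 | 205 62-66 | 203 66-67 | 205 67-68 |
Completion: 200=3  201=22  202=26  203=67  204=40  205=68  206=58
Turnaround = completion − arrival: 200=3, 201=20, 202=23, 203=62, 204=33, 205=56, 206=44
Total turnaround = 3 + 20 + 23 + 62 + 33 + 56 + 44 = 241

241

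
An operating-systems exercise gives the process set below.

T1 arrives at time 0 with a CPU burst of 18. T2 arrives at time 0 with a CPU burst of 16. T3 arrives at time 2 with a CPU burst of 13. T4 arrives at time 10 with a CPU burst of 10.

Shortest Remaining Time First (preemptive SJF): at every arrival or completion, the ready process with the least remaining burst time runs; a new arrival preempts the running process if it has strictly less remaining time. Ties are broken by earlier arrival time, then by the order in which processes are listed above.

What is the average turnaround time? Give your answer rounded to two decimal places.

Timeline: | T2 0-2 | T3 2-15 | T4 15-25 | T2 25-39 | T1 39-57 |
Completion: T1=57  T2=39  T3=15  T4=25
Turnaround (C−A): T1=57  T2=39  T3=13  T4=15
Turnaround times: T1=57, T2=39, T3=13, T4=15
Average turnaround = (57+39+13+15) / 4 = 124/4 = 31.00

31.00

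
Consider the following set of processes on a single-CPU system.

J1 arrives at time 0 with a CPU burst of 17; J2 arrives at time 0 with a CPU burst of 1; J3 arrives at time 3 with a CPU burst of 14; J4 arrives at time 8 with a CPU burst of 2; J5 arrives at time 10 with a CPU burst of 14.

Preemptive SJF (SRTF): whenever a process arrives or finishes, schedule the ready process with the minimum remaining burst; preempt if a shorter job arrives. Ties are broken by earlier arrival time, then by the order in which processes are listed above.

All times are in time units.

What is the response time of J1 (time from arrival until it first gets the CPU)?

1

Schedule: | J2 0-1 | J1 1-3 | J3 3-8 | J4 8-10 | J3 10-19 | J5 19-33 | J1 33-48 |
Completion: J1=48  J2=1  J3=19  J4=10  J5=33
Response(J1) = first start − arrival = 1 − 0 = 1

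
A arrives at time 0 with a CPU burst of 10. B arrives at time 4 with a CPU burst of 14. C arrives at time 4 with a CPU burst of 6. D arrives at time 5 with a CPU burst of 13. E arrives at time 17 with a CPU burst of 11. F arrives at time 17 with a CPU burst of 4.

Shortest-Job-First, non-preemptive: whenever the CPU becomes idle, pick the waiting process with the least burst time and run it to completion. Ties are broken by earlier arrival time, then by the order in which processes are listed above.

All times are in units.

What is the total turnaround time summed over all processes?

Gantt: | A 0-10 | C 10-16 | D 16-29 | F 29-33 | E 33-44 | B 44-58 |
Completion: A=10  B=58  C=16  D=29  E=44  F=33
Turnaround = completion − arrival: A=10, B=54, C=12, D=24, E=27, F=16
Total turnaround = 10 + 54 + 12 + 24 + 27 + 16 = 143

143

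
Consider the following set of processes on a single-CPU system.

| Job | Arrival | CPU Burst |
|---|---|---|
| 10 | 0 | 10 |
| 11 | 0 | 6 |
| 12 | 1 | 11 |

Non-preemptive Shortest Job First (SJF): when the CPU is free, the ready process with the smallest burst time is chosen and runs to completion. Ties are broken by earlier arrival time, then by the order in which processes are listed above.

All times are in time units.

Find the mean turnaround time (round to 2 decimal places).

Gantt: | 11 0-6 | 10 6-16 | 12 16-27 |
Completion: 10=16  11=6  12=27
Turnaround times: 10=16, 11=6, 12=26
Average turnaround = (16+6+26) / 3 = 48/3 = 16.00

16.00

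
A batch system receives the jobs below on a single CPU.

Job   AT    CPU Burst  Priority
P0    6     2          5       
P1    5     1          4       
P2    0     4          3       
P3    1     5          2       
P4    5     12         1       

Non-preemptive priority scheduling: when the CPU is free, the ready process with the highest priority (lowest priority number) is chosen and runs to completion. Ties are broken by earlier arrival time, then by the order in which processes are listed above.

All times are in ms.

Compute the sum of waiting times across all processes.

Gantt: | P2 0-4 | P3 4-9 | P4 9-21 | P1 21-22 | P0 22-24 |
Completion: P0=24  P1=22  P2=4  P3=9  P4=21
Waiting = turnaround − burst: P0=16, P1=16, P2=0, P3=3, P4=4
Total waiting = 16 + 16 + 0 + 3 + 4 = 39

39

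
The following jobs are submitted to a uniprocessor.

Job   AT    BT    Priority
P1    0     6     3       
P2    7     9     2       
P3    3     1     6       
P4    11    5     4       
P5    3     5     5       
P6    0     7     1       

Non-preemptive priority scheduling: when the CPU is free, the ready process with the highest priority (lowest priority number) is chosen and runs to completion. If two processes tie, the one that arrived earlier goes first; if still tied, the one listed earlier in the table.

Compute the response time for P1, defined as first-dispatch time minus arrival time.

16

Timeline: | P6 0-7 | P2 7-16 | P1 16-22 | P4 22-27 | P5 27-32 | P3 32-33 |
Completion: P1=22  P2=16  P3=33  P4=27  P5=32  P6=7
Turnaround (C−A): P1=22  P2=9  P3=30  P4=16  P5=29  P6=7
Response(P1) = first start − arrival = 16 − 0 = 16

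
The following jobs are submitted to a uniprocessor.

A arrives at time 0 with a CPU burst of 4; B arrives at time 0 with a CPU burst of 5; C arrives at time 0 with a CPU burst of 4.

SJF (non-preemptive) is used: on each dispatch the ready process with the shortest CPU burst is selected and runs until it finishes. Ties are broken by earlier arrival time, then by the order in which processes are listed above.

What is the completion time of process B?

Schedule: | A 0-4 | C 4-8 | B 8-13 |
Completion: A=4  B=13  C=8
Turnaround (C−A): A=4  B=13  C=8

13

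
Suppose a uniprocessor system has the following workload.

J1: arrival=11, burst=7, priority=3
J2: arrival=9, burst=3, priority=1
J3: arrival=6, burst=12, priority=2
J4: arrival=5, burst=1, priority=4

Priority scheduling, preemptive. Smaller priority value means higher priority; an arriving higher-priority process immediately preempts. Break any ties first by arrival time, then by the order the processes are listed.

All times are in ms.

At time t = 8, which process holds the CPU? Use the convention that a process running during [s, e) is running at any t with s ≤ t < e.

J3

Schedule: | idle 0-5 | J4 5-6 | J3 6-9 | J2 9-12 | J3 12-21 | J1 21-28 |
Completion: J1=28  J2=12  J3=21  J4=6
Turnaround (C−A): J1=17  J2=3  J3=15  J4=1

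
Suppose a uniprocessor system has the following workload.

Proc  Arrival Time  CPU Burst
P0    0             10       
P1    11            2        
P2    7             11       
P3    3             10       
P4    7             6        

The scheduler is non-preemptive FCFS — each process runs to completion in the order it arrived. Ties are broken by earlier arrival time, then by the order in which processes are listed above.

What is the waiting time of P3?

Schedule: | P0 0-10 | P3 10-20 | P2 20-31 | P4 31-37 | P1 37-39 |
Completion: P0=10  P1=39  P2=31  P3=20  P4=37
Turnaround (C−A): P0=10  P1=28  P2=24  P3=17  P4=30
Waiting(P3) = turnaround − burst = 17 − 10 = 7

7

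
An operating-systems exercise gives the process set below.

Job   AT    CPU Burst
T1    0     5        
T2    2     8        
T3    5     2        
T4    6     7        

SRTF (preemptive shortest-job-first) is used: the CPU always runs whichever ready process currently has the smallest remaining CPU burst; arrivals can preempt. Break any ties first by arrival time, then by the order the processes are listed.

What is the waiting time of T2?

12

Gantt: | T1 0-5 | T3 5-7 | T4 7-14 | T2 14-22 |
Completion: T1=5  T2=22  T3=7  T4=14
Turnaround (C−A): T1=5  T2=20  T3=2  T4=8
Waiting(T2) = turnaround − burst = 20 − 8 = 12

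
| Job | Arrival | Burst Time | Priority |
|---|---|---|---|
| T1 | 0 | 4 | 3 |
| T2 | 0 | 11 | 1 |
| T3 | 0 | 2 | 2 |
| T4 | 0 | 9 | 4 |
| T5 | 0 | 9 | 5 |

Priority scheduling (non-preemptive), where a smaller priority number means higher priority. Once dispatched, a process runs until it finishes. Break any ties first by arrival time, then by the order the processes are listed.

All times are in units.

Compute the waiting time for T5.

26

Schedule: | T2 0-11 | T3 11-13 | T1 13-17 | T4 17-26 | T5 26-35 |
Completion: T1=17  T2=11  T3=13  T4=26  T5=35
Turnaround (C−A): T1=17  T2=11  T3=13  T4=26  T5=35
Waiting(T5) = turnaround − burst = 35 − 9 = 26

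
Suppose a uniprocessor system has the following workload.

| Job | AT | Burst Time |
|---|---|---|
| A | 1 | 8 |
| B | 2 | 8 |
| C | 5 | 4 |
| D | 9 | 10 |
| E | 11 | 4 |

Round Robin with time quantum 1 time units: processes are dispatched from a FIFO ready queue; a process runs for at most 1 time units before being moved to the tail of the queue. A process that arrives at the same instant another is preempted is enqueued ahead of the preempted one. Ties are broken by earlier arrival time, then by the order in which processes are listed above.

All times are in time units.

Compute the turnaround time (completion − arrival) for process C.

Gantt: | idle 0-1 | A 1-2 | B 2-3 | A 3-4 | B 4-5 | A 5-6 | C 6-7 | B 7-8 | A 8-9 | C 9-10 | B 10-11 | D 11-12 | A 12-13 | C 13-14 | E 14-15 | B 15-16 | D 16-17 | A 17-18 | C 18-19 | E 19-20 | B 20-21 | D 21-22 | A 22-23 | E 23-24 | B 24-25 | D 25-26 | A 26-27 | E 27-28 | B 28-29 | D 29-35 |
Completion: A=27  B=29  C=19  D=35  E=28
Turnaround(C) = completion − arrival = 19 − 5 = 14

14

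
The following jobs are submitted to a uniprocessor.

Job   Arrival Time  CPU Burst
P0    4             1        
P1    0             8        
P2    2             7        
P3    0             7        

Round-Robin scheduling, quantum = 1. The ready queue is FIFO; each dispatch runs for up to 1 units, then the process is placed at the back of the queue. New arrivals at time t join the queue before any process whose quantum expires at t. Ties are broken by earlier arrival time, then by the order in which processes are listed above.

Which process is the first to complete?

Timeline: | P1 0-1 | P3 1-2 | P1 2-3 | P2 3-4 | P3 4-5 | P1 5-6 | P0 6-7 | P2 7-8 | P3 8-9 | P1 9-10 | P2 10-11 | P3 11-12 | P1 12-13 | P2 13-14 | P3 14-15 | P1 15-16 | P2 16-17 | P3 17-18 | P1 18-19 | P2 19-20 | P3 20-21 | P1 21-22 | P2 22-23 |
Completion: P0=7  P1=22  P2=23  P3=21
Turnaround (C−A): P0=3  P1=22  P2=21  P3=21
Finish order: P0 → P3 → P1 → P2

P0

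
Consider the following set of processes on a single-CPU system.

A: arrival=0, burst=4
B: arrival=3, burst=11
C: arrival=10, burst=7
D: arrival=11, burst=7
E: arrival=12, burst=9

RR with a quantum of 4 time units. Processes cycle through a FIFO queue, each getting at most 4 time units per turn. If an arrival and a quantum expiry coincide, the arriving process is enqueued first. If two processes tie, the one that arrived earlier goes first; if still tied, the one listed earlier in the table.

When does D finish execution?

Gantt: | A 0-4 | B 4-12 | C 12-16 | D 16-20 | E 20-24 | B 24-27 | C 27-30 | D 30-33 | E 33-38 |
Completion: A=4  B=27  C=30  D=33  E=38
Turnaround (C−A): A=4  B=24  C=20  D=22  E=26

33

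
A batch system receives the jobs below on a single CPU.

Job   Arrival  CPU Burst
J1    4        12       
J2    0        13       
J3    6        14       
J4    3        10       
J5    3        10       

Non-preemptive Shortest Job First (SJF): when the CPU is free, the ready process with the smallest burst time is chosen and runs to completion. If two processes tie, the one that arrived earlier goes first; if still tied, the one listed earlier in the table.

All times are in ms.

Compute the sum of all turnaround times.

157

Schedule: | J2 0-13 | J4 13-23 | J5 23-33 | J1 33-45 | J3 45-59 |
Completion: J1=45  J2=13  J3=59  J4=23  J5=33
Turnaround (C−A): J1=41  J2=13  J3=53  J4=20  J5=30
Turnaround = completion − arrival: J1=41, J2=13, J3=53, J4=20, J5=30
Total turnaround = 41 + 13 + 53 + 20 + 30 = 157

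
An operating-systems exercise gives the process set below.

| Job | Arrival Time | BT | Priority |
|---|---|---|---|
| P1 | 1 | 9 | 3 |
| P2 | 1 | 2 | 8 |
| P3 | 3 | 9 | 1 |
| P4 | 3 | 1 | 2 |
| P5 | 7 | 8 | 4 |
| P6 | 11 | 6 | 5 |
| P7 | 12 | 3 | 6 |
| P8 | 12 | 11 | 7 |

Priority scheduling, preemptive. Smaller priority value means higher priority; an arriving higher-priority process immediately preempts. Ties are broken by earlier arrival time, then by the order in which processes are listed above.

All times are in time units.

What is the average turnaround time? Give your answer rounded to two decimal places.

Gantt: | idle 0-1 | P1 1-3 | P3 3-12 | P4 12-13 | P1 13-20 | P5 20-28 | P6 28-34 | P7 34-37 | P8 37-48 | P2 48-50 |
Completion: P1=20  P2=50  P3=12  P4=13  P5=28  P6=34  P7=37  P8=48
Turnaround times: P1=19, P2=49, P3=9, P4=10, P5=21, P6=23, P7=25, P8=36
Average turnaround = (19+49+9+10+21+23+25+36) / 8 = 192/8 = 24.00

24.00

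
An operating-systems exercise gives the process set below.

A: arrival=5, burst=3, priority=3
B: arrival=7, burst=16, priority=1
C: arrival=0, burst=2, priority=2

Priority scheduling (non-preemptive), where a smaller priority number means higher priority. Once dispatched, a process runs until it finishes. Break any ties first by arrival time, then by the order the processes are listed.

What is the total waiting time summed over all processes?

Gantt: | C 0-2 | idle 2-5 | A 5-8 | B 8-24 |
Completion: A=8  B=24  C=2
Waiting = turnaround − burst: A=0, B=1, C=0
Total waiting = 0 + 1 + 0 = 1

1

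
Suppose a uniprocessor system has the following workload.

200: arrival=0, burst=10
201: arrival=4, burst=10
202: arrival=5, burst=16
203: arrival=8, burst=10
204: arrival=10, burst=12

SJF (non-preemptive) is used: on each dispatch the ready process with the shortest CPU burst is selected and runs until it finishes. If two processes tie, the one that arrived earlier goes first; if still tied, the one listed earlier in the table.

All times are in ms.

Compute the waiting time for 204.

Schedule: | 200 0-10 | 201 10-20 | 203 20-30 | 204 30-42 | 202 42-58 |
Completion: 200=10  201=20  202=58  203=30  204=42
Waiting(204) = turnaround − burst = 32 − 12 = 20

20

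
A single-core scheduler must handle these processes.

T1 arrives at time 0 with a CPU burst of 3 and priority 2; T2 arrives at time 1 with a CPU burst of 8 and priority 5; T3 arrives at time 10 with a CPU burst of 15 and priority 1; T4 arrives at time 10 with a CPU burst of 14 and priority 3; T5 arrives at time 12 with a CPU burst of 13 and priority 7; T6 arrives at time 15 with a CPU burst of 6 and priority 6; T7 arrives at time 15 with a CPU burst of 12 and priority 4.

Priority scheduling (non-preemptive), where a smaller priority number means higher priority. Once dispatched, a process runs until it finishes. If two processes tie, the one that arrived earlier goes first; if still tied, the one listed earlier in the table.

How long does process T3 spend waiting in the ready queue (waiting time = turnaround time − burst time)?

Timeline: | T1 0-3 | T2 3-11 | T3 11-26 | T4 26-40 | T7 40-52 | T6 52-58 | T5 58-71 |
Completion: T1=3  T2=11  T3=26  T4=40  T5=71  T6=58  T7=52
Turnaround (C−A): T1=3  T2=10  T3=16  T4=30  T5=59  T6=43  T7=37
Waiting(T3) = turnaround − burst = 16 − 15 = 1

1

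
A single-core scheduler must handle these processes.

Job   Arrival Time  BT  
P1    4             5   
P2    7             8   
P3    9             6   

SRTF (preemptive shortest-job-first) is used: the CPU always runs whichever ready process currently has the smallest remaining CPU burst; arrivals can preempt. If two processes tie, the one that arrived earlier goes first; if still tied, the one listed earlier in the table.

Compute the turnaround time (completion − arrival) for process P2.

16

Timeline: | idle 0-4 | P1 4-9 | P3 9-15 | P2 15-23 |
Completion: P1=9  P2=23  P3=15
Turnaround(P2) = completion − arrival = 23 − 7 = 16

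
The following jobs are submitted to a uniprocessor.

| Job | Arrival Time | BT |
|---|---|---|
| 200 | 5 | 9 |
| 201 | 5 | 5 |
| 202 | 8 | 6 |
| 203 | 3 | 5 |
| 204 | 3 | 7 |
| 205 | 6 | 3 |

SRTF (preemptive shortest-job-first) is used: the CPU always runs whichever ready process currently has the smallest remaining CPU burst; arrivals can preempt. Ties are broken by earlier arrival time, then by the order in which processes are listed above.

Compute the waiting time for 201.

6

Gantt: | idle 0-3 | 203 3-8 | 205 8-11 | 201 11-16 | 202 16-22 | 204 22-29 | 200 29-38 |
Completion: 200=38  201=16  202=22  203=8  204=29  205=11
Waiting(201) = turnaround − burst = 11 − 5 = 6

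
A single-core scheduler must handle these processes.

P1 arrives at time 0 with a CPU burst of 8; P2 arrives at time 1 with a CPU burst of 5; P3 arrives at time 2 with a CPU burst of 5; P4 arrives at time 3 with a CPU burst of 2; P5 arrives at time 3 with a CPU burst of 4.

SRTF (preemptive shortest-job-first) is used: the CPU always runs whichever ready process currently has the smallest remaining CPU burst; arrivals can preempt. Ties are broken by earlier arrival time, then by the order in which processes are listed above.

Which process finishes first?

P4

Gantt: | P1 0-1 | P2 1-3 | P4 3-5 | P2 5-8 | P5 8-12 | P3 12-17 | P1 17-24 |
Completion: P1=24  P2=8  P3=17  P4=5  P5=12
Finish order: P4 → P2 → P5 → P3 → P1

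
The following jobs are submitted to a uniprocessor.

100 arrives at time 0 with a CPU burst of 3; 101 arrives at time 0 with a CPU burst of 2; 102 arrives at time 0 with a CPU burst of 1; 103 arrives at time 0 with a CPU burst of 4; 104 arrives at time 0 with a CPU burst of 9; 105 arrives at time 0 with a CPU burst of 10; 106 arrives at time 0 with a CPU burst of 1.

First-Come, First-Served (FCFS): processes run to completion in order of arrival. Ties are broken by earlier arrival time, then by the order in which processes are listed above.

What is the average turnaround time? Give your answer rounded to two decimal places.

14.57

Schedule: | 100 0-3 | 101 3-5 | 102 5-6 | 103 6-10 | 104 10-19 | 105 19-29 | 106 29-30 |
Completion: 100=3  101=5  102=6  103=10  104=19  105=29  106=30
Turnaround (C−A): 100=3  101=5  102=6  103=10  104=19  105=29  106=30
Turnaround times: 100=3, 101=5, 102=6, 103=10, 104=19, 105=29, 106=30
Average turnaround = (3+5+6+10+19+29+30) / 7 = 102/7 = 14.57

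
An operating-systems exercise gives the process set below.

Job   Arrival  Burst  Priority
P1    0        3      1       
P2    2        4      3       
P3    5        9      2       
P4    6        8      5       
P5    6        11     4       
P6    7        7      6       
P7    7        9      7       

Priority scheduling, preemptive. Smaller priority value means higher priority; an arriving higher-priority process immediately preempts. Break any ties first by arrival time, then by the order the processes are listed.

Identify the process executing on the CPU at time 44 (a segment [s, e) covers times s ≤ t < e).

P7

Schedule: | P1 0-3 | P2 3-5 | P3 5-14 | P2 14-16 | P5 16-27 | P4 27-35 | P6 35-42 | P7 42-51 |
Completion: P1=3  P2=16  P3=14  P4=35  P5=27  P6=42  P7=51
Turnaround (C−A): P1=3  P2=14  P3=9  P4=29  P5=21  P6=35  P7=44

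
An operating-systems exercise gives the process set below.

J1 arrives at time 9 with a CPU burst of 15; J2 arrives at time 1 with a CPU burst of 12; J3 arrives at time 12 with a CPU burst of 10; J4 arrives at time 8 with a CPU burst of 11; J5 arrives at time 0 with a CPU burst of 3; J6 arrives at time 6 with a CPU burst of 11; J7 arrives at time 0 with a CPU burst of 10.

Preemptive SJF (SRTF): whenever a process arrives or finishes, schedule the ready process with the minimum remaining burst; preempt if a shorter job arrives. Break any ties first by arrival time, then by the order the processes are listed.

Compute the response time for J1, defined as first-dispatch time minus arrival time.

Schedule: | J5 0-3 | J7 3-13 | J3 13-23 | J6 23-34 | J4 34-45 | J2 45-57 | J1 57-72 |
Completion: J1=72  J2=57  J3=23  J4=45  J5=3  J6=34  J7=13
Turnaround (C−A): J1=63  J2=56  J3=11  J4=37  J5=3  J6=28  J7=13
Response(J1) = first start − arrival = 57 − 9 = 48

48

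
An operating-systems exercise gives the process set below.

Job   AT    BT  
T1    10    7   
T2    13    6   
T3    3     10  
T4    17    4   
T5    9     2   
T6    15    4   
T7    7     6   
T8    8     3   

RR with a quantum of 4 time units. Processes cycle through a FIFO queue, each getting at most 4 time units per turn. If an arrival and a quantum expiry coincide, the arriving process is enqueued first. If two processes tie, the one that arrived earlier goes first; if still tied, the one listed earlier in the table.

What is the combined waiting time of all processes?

Schedule: | idle 0-3 | T3 3-7 | T7 7-11 | T3 11-15 | T8 15-18 | T5 18-20 | T1 20-24 | T7 24-26 | T2 26-30 | T6 30-34 | T3 34-36 | T4 36-40 | T1 40-43 | T2 43-45 |
Completion: T1=43  T2=45  T3=36  T4=40  T5=20  T6=34  T7=26  T8=18
Turnaround (C−A): T1=33  T2=32  T3=33  T4=23  T5=11  T6=19  T7=19  T8=10
Waiting = turnaround − burst: T1=26, T2=26, T3=23, T4=19, T5=9, T6=15, T7=13, T8=7
Total waiting = 26 + 26 + 23 + 19 + 9 + 15 + 13 + 7 = 138

138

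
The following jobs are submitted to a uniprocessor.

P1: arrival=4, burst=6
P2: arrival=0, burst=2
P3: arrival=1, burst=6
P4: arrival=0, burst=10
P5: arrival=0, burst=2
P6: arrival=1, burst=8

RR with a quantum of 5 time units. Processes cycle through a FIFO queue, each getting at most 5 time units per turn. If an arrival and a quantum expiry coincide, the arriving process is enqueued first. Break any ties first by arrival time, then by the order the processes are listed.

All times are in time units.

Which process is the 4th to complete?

Gantt: | P2 0-2 | P4 2-7 | P5 7-9 | P3 9-14 | P6 14-19 | P1 19-24 | P4 24-29 | P3 29-30 | P6 30-33 | P1 33-34 |
Completion: P1=34  P2=2  P3=30  P4=29  P5=9  P6=33
Turnaround (C−A): P1=30  P2=2  P3=29  P4=29  P5=9  P6=32
Finish order: P2 → P5 → P4 → P3 → P6 → P1

P3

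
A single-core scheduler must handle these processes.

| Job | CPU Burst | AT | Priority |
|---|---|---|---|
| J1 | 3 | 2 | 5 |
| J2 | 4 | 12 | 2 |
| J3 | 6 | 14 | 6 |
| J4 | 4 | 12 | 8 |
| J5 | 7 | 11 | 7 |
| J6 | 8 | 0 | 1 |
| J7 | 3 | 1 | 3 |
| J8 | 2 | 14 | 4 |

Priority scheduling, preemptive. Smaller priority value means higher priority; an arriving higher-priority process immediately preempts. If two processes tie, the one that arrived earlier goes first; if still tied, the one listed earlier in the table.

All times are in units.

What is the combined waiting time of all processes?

66

Timeline: | J6 0-8 | J7 8-11 | J1 11-12 | J2 12-16 | J8 16-18 | J1 18-20 | J3 20-26 | J5 26-33 | J4 33-37 |
Completion: J1=20  J2=16  J3=26  J4=37  J5=33  J6=8  J7=11  J8=18
Turnaround (C−A): J1=18  J2=4  J3=12  J4=25  J5=22  J6=8  J7=10  J8=4
Waiting = turnaround − burst: J1=15, J2=0, J3=6, J4=21, J5=15, J6=0, J7=7, J8=2
Total waiting = 15 + 0 + 6 + 21 + 15 + 0 + 7 + 2 = 66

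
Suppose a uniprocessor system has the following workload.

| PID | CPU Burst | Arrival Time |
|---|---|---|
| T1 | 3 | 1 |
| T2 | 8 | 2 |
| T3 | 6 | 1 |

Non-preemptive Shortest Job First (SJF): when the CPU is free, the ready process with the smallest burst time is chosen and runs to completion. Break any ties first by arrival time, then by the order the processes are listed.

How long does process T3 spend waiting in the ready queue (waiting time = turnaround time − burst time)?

3

Timeline: | idle 0-1 | T1 1-4 | T3 4-10 | T2 10-18 |
Completion: T1=4  T2=18  T3=10
Turnaround (C−A): T1=3  T2=16  T3=9
Waiting(T3) = turnaround − burst = 9 − 6 = 3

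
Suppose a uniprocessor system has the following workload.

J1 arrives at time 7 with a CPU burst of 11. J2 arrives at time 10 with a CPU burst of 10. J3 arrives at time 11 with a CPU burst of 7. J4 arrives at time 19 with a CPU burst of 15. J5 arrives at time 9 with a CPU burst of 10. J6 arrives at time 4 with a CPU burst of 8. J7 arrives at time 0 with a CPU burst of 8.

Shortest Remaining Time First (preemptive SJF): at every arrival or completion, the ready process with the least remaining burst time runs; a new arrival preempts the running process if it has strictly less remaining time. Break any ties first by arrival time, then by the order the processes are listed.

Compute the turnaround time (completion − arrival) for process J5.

Schedule: | J7 0-8 | J6 8-16 | J3 16-23 | J5 23-33 | J2 33-43 | J1 43-54 | J4 54-69 |
Completion: J1=54  J2=43  J3=23  J4=69  J5=33  J6=16  J7=8
Turnaround (C−A): J1=47  J2=33  J3=12  J4=50  J5=24  J6=12  J7=8
Turnaround(J5) = completion − arrival = 33 − 9 = 24

24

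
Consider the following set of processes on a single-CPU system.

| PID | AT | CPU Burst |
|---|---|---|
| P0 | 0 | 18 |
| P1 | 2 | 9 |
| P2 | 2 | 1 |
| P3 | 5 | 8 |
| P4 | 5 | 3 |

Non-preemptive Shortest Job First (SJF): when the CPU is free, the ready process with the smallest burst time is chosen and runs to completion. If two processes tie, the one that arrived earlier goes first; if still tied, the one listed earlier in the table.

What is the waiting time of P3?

Timeline: | P0 0-18 | P2 18-19 | P4 19-22 | P3 22-30 | P1 30-39 |
Completion: P0=18  P1=39  P2=19  P3=30  P4=22
Turnaround (C−A): P0=18  P1=37  P2=17  P3=25  P4=17
Waiting(P3) = turnaround − burst = 25 − 8 = 17

17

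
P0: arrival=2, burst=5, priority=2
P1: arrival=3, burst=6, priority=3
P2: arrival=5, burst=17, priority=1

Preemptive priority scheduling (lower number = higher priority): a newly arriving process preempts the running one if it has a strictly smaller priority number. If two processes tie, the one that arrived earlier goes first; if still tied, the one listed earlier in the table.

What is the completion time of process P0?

24

Timeline: | idle 0-2 | P0 2-5 | P2 5-22 | P0 22-24 | P1 24-30 |
Completion: P0=24  P1=30  P2=22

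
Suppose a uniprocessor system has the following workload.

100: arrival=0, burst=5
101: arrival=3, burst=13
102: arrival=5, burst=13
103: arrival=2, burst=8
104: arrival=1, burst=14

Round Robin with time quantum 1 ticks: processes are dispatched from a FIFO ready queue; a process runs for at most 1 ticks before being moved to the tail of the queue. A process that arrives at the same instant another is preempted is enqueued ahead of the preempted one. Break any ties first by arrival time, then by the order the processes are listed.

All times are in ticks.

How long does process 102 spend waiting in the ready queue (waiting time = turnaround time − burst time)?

35

Timeline: | 100 0-1 | 104 1-2 | 100 2-3 | 103 3-4 | 104 4-5 | 101 5-6 | 100 6-7 | 103 7-8 | 102 8-9 | 104 9-10 | 101 10-11 | 100 11-12 | 103 12-13 | 102 13-14 | 104 14-15 | 101 15-16 | 100 16-17 | 103 17-18 | 102 18-19 | 104 19-20 | 101 20-21 | 103 21-22 | 102 22-23 | 104 23-24 | 101 24-25 | 103 25-26 | 102 26-27 | 104 27-28 | 101 28-29 | 103 29-30 | 102 30-31 | 104 31-32 | 101 32-33 | 103 33-34 | 102 34-35 | 104 35-36 | 101 36-37 | 102 37-38 | 104 38-39 | 101 39-40 | 102 40-41 | 104 41-42 | 101 42-43 | 102 43-44 | 104 44-45 | 101 45-46 | 102 46-47 | 104 47-48 | 101 48-49 | 102 49-50 | 104 50-51 | 101 51-52 | 102 52-53 |
Completion: 100=17  101=52  102=53  103=34  104=51
Waiting(102) = turnaround − burst = 48 − 13 = 35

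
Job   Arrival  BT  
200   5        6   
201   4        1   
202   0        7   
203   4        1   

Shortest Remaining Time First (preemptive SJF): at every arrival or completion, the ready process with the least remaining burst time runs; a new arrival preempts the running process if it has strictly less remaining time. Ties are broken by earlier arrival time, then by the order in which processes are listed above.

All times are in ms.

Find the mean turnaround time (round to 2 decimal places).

Schedule: | 202 0-4 | 201 4-5 | 203 5-6 | 202 6-9 | 200 9-15 |
Completion: 200=15  201=5  202=9  203=6
Turnaround times: 200=10, 201=1, 202=9, 203=2
Average turnaround = (10+1+9+2) / 4 = 22/4 = 5.50

5.50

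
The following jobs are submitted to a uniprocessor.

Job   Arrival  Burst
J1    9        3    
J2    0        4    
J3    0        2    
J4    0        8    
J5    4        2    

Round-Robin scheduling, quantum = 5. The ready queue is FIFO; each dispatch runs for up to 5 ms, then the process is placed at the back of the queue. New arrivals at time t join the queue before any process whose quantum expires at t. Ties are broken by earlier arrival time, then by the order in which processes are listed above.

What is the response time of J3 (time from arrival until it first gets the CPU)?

Schedule: | J2 0-4 | J3 4-6 | J4 6-11 | J5 11-13 | J1 13-16 | J4 16-19 |
Completion: J1=16  J2=4  J3=6  J4=19  J5=13
Response(J3) = first start − arrival = 4 − 0 = 4

4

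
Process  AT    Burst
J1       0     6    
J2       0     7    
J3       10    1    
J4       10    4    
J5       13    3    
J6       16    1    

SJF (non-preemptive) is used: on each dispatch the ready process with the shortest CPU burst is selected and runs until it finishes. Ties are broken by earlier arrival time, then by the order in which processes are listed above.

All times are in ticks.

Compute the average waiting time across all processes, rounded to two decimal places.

Schedule: | J1 0-6 | J2 6-13 | J3 13-14 | J5 14-17 | J6 17-18 | J4 18-22 |
Completion: J1=6  J2=13  J3=14  J4=22  J5=17  J6=18
Turnaround (C−A): J1=6  J2=13  J3=4  J4=12  J5=4  J6=2
Waiting times: J1=0, J2=6, J3=3, J4=8, J5=1, J6=1
Average waiting = (0+6+3+8+1+1) / 6 = 19/6 = 3.17

3.17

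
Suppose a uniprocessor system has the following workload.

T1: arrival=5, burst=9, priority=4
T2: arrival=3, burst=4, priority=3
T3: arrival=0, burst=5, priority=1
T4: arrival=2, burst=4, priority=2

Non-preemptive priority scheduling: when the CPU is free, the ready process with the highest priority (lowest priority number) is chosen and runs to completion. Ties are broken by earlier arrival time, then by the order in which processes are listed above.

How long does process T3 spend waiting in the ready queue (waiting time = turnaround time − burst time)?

Schedule: | T3 0-5 | T4 5-9 | T2 9-13 | T1 13-22 |
Completion: T1=22  T2=13  T3=5  T4=9
Turnaround (C−A): T1=17  T2=10  T3=5  T4=7
Waiting(T3) = turnaround − burst = 5 − 5 = 0

0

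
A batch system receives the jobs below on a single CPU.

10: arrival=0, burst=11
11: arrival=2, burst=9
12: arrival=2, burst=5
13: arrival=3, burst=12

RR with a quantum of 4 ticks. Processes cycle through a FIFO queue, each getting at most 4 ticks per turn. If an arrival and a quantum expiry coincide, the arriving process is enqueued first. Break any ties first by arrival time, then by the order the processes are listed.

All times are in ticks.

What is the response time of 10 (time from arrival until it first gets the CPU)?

Gantt: | 10 0-4 | 11 4-8 | 12 8-12 | 13 12-16 | 10 16-20 | 11 20-24 | 12 24-25 | 13 25-29 | 10 29-32 | 11 32-33 | 13 33-37 |
Completion: 10=32  11=33  12=25  13=37
Turnaround (C−A): 10=32  11=31  12=23  13=34
Response(10) = first start − arrival = 0 − 0 = 0

0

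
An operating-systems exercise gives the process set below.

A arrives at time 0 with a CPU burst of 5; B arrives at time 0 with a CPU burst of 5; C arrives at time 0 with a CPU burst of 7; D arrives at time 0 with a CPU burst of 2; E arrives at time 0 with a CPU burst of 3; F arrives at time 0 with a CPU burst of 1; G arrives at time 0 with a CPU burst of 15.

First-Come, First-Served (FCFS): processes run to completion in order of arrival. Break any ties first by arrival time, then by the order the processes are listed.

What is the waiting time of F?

Timeline: | A 0-5 | B 5-10 | C 10-17 | D 17-19 | E 19-22 | F 22-23 | G 23-38 |
Completion: A=5  B=10  C=17  D=19  E=22  F=23  G=38
Turnaround (C−A): A=5  B=10  C=17  D=19  E=22  F=23  G=38
Waiting(F) = turnaround − burst = 23 − 1 = 22

22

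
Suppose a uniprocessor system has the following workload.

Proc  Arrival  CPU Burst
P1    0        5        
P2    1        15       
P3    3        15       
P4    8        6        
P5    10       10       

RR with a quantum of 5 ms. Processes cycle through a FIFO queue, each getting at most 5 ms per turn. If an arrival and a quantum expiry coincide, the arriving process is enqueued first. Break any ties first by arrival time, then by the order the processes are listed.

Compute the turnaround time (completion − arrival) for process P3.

48

Schedule: | P1 0-5 | P2 5-10 | P3 10-15 | P4 15-20 | P5 20-25 | P2 25-30 | P3 30-35 | P4 35-36 | P5 36-41 | P2 41-46 | P3 46-51 |
Completion: P1=5  P2=46  P3=51  P4=36  P5=41
Turnaround(P3) = completion − arrival = 51 − 3 = 48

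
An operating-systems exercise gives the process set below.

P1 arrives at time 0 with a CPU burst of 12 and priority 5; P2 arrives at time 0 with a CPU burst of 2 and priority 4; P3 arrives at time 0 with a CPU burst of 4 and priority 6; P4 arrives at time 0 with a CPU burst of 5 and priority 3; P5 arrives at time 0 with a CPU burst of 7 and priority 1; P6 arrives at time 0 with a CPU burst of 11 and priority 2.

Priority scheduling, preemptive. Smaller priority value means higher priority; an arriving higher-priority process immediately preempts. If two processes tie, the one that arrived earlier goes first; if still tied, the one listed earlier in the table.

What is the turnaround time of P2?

Gantt: | P5 0-7 | P6 7-18 | P4 18-23 | P2 23-25 | P1 25-37 | P3 37-41 |
Completion: P1=37  P2=25  P3=41  P4=23  P5=7  P6=18
Turnaround(P2) = completion − arrival = 25 − 0 = 25

25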